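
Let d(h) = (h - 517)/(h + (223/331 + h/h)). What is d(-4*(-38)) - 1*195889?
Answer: -9964210689/50866 ≈ -1.9589e+5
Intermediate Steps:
d(h) = (-517 + h)/(554/331 + h) (d(h) = (-517 + h)/(h + (223*(1/331) + 1)) = (-517 + h)/(h + (223/331 + 1)) = (-517 + h)/(h + 554/331) = (-517 + h)/(554/331 + h))
d(-4*(-38)) - 1*195889 = 331*(-517 - 4*(-38))/(554 + 331*(-4*(-38))) - 1*195889 = 331*(-517 + 152)/(554 + 331*152) - 195889 = 331*(-365)/(554 + 50312) - 195889 = 331*(-365)/50866 - 195889 = 331*(1/50866)*(-365) - 195889 = -120815/50866 - 195889 = -9964210689/50866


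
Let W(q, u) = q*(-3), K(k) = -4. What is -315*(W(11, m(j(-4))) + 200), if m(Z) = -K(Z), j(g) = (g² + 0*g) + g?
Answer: -52605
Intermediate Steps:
j(g) = g + g² (j(g) = (g² + 0) + g = g² + g = g + g²)
m(Z) = 4 (m(Z) = -1*(-4) = 4)
W(q, u) = -3*q
-315*(W(11, m(j(-4))) + 200) = -315*(-3*11 + 200) = -315*(-33 + 200) = -315*167 = -52605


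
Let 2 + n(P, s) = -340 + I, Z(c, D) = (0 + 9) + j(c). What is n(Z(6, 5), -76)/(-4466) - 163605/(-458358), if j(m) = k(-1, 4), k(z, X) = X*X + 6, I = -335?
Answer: 86747358/170585569 ≈ 0.50853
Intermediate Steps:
k(z, X) = 6 + X**2 (k(z, X) = X**2 + 6 = 6 + X**2)
j(m) = 22 (j(m) = 6 + 4**2 = 6 + 16 = 22)
Z(c, D) = 31 (Z(c, D) = (0 + 9) + 22 = 9 + 22 = 31)
n(P, s) = -677 (n(P, s) = -2 + (-340 - 335) = -2 - 675 = -677)
n(Z(6, 5), -76)/(-4466) - 163605/(-458358) = -677/(-4466) - 163605/(-458358) = -677*(-1/4466) - 163605*(-1/458358) = 677/4466 + 54535/152786 = 86747358/170585569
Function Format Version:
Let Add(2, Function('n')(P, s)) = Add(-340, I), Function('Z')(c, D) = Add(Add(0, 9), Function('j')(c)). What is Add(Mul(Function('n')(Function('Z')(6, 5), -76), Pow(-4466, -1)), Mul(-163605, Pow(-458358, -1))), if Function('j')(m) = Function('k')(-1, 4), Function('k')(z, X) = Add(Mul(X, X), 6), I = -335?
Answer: Rational(86747358, 170585569) ≈ 0.50853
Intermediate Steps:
Function('k')(z, X) = Add(6, Pow(X, 2)) (Function('k')(z, X) = Add(Pow(X, 2), 6) = Add(6, Pow(X, 2)))
Function('j')(m) = 22 (Function('j')(m) = Add(6, Pow(4, 2)) = Add(6, 16) = 22)
Function('Z')(c, D) = 31 (Function('Z')(c, D) = Add(Add(0, 9), 22) = Add(9, 22) = 31)
Function('n')(P, s) = -677 (Function('n')(P, s) = Add(-2, Add(-340, -335)) = Add(-2, -675) = -677)
Add(Mul(Function('n')(Function('Z')(6, 5), -76), Pow(-4466, -1)), Mul(-163605, Pow(-458358, -1))) = Add(Mul(-677, Pow(-4466, -1)), Mul(-163605, Pow(-458358, -1))) = Add(Mul(-677, Rational(-1, 4466)), Mul(-163605, Rational(-1, 458358))) = Add(Rational(677, 4466), Rational(54535, 152786)) = Rational(86747358, 170585569)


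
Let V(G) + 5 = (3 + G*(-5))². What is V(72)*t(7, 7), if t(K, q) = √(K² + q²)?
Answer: 892108*√2 ≈ 1.2616e+6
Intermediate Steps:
V(G) = -5 + (3 - 5*G)² (V(G) = -5 + (3 + G*(-5))² = -5 + (3 - 5*G)²)
V(72)*t(7, 7) = (-5 + (-3 + 5*72)²)*√(7² + 7²) = (-5 + (-3 + 360)²)*√(49 + 49) = (-5 + 357²)*√98 = (-5 + 127449)*(7*√2) = 127444*(7*√2) = 892108*√2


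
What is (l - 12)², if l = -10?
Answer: 484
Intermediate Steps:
(l - 12)² = (-10 - 12)² = (-22)² = 484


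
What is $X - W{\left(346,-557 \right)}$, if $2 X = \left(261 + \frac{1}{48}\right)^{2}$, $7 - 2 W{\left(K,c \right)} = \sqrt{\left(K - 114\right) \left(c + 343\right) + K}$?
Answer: $\frac{156959713}{4608} + \frac{3 i \sqrt{5478}}{2} \approx 34062.0 + 111.02 i$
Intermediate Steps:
$W{\left(K,c \right)} = \frac{7}{2} - \frac{\sqrt{K + \left(-114 + K\right) \left(343 + c\right)}}{2}$ ($W{\left(K,c \right)} = \frac{7}{2} - \frac{\sqrt{\left(K - 114\right) \left(c + 343\right) + K}}{2} = \frac{7}{2} - \frac{\sqrt{\left(-114 + K\right) \left(343 + c\right) + K}}{2} = \frac{7}{2} - \frac{\sqrt{K + \left(-114 + K\right) \left(343 + c\right)}}{2}$)
$X = \frac{156975841}{4608}$ ($X = \frac{\left(261 + \frac{1}{48}\right)^{2}}{2} = \frac{\left(\frac{12529}{48}\right)^{2}}{2} = \frac{1}{2} \cdot \frac{156975841}{2304} = \frac{156975841}{4608} \approx 34066.0$)
$X - W{\left(346,-557 \right)} = \frac{156975841}{4608} - \left(\frac{7}{2} - \frac{\sqrt{-39102 - -63498 + 344 \cdot 346 + 346 \left(-557\right)}}{2}\right) = \frac{156975841}{4608} - \left(\frac{7}{2} - \frac{\sqrt{-39102 + 63498 + 119024 - 192722}}{2}\right) = \frac{156975841}{4608} - \left(\frac{7}{2} - \frac{\sqrt{-49302}}{2}\right) = \frac{156975841}{4608} - \left(\frac{7}{2} - \frac{3 i \sqrt{5478}}{2}\right) = \frac{156959713}{4608} + \frac{3 i \sqrt{5478}}{2}$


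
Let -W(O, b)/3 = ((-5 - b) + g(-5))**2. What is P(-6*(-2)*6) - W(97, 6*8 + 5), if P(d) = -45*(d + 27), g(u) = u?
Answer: 7452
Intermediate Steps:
W(O, b) = -3*(-10 - b)**2 (W(O, b) = -3*((-5 - b) - 5)**2 = -3*(-10 - b)**2)
P(d) = -1215 - 45*d (P(d) = -45*(27 + d) = -1215 - 45*d)
P(-6*(-2)*6) - W(97, 6*8 + 5) = (-1215 - 45*(-6*(-2))*6) - (-3)*(10 + (6*8 + 5))**2 = (-1215 - 540*6) - (-3)*(10 + (48 + 5))**2 = (-1215 - 45*72) - (-3)*(10 + 53)**2 = (-1215 - 3240) - (-3)*63**2 = -4455 - (-3)*3969 = -4455 - 1*(-11907) = -4455 + 11907 = 7452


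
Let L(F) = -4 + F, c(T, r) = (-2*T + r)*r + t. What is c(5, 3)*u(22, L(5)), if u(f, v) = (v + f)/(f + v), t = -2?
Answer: -23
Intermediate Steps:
c(T, r) = -2 + r*(r - 2*T) (c(T, r) = (-2*T + r)*r - 2 = (r - 2*T)*r - 2 = r*(r - 2*T) - 2 = -2 + r*(r - 2*T))
u(f, v) = 1 (u(f, v) = (f + v)/(f + v) = 1)
c(5, 3)*u(22, L(5)) = (-2 + 3**2 - 2*5*3)*1 = (-2 + 9 - 30)*1 = -23*1 = -23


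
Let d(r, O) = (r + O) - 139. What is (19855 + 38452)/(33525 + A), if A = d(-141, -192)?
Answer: 58307/33053 ≈ 1.7640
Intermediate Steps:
d(r, O) = -139 + O + r (d(r, O) = (O + r) - 139 = -139 + O + r)
A = -472 (A = -139 - 192 - 141 = -472)
(19855 + 38452)/(33525 + A) = (19855 + 38452)/(33525 - 472) = 58307/33053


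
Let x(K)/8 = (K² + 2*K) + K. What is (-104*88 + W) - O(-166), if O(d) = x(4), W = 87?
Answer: -9289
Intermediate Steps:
x(K) = 8*K² + 24*K (x(K) = 8*((K² + 2*K) + K) = 8*(K² + 3*K) = 8*K² + 24*K)
O(d) = 224 (O(d) = 8*4*(3 + 4) = 8*4*7 = 224)
(-104*88 + W) - O(-166) = (-104*88 + 87) - 1*224 = (-9152 + 87) - 224 = -9065 - 224 = -9289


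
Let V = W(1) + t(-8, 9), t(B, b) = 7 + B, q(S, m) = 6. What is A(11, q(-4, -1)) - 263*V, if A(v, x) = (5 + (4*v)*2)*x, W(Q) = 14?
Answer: -2861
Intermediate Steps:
A(v, x) = x*(5 + 8*v) (A(v, x) = (5 + 8*v)*x = x*(5 + 8*v))
V = 13 (V = 14 + (7 - 8) = 14 - 1 = 13)
A(11, q(-4, -1)) - 263*V = 6*(5 + 8*11) - 263*13 = 6*(5 + 88) - 3419 = 6*93 - 3419 = 558 - 3419 = -2861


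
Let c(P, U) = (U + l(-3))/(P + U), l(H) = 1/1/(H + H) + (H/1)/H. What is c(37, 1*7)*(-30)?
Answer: -15/11 ≈ -1.3636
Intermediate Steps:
l(H) = 1 + 2*H (l(H) = 1/1/(2*H) + (H*1)/H = 1/(1/(2*H)) + H/H = 1*(2*H) + 1 = 2*H + 1 = 1 + 2*H)
c(P, U) = (-5 + U)/(P + U) (c(P, U) = (U + (1 + 2*(-3)))/(P + U) = (U + (1 - 6))/(P + U) = (U - 5)/(P + U) = (-5 + U)/(P + U))
c(37, 1*7)*(-30) = ((-5 + 1*7)/(37 + 1*7))*(-30) = ((-5 + 7)/(37 + 7))*(-30) = (2/44)*(-30) = ((1/44)*2)*(-30) = (1/22)*(-30) = -15/11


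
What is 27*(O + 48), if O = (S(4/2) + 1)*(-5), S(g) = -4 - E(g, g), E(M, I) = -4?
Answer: 1161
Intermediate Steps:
S(g) = 0 (S(g) = -4 - 1*(-4) = -4 + 4 = 0)
O = -5 (O = (0 + 1)*(-5) = 1*(-5) = -5)
27*(O + 48) = 27*(-5 + 48) = 27*43 = 1161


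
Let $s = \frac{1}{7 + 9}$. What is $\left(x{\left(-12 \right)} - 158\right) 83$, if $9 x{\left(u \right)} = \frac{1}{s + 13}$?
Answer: $- \frac{24666106}{1881} \approx -13113.0$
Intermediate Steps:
$s = \frac{1}{16} \approx 0.0625$
$x{\left(u \right)} = \frac{16}{1881}$ ($x{\left(u \right)} = \frac{1}{9 \left(\frac{1}{16} + 13\right)} = \frac{1}{9 \cdot \frac{209}{16}} = \frac{1}{9} \cdot \frac{16}{209} = \frac{16}{1881}$)
$\left(x{\left(-12 \right)} - 158\right) 83 = \left(\frac{16}{1881} - 158\right) 83 = \left(- \frac{297182}{1881}\right) 83 = - \frac{24666106}{1881}$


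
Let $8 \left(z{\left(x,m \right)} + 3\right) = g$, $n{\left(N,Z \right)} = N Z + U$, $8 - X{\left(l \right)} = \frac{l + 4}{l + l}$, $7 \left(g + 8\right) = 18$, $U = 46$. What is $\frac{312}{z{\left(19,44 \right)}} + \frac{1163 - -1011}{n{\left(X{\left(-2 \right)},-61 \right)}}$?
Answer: $- \frac{8703364}{97335} \approx -89.417$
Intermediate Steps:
$g = - \frac{38}{7}$ ($g = -8 + \frac{1}{7} \cdot 18 = -8 + \frac{18}{7} = - \frac{38}{7} \approx -5.4286$)
$X{\left(l \right)} = 8 - \frac{4 + l}{2 l}$ ($X{\left(l \right)} = 8 - \frac{l + 4}{l + l} = 8 - \frac{4 + l}{2 l}$)
$n{\left(N,Z \right)} = 46 + N Z$ ($n{\left(N,Z \right)} = N Z + 46 = 46 + N Z$)
$z{\left(x,m \right)} = - \frac{103}{28}$ ($z{\left(x,m \right)} = -3 + \frac{1}{8} \left(- \frac{38}{7}\right) = -3 - \frac{19}{28} = - \frac{103}{28}$)
$\frac{312}{z{\left(19,44 \right)}} + \frac{1163 - -1011}{n{\left(X{\left(-2 \right)},-61 \right)}} = \frac{312}{- \frac{103}{28}} + \frac{1163 - -1011}{46 + \left(\frac{15}{2} - \frac{2}{-2}\right) \left(-61\right)} = 312 \left(- \frac{28}{103}\right) + \frac{1163 + 1011}{46 + \left(\frac{15}{2} - -1\right) \left(-61\right)} = - \frac{8736}{103} + \frac{2174}{46 + \left(\frac{15}{2} + 1\right) \left(-61\right)} = - \frac{8736}{103} + \frac{2174}{46 + \frac{17}{2} \left(-61\right)} = - \frac{8736}{103} + \frac{2174}{46 - \frac{1037}{2}} = - \frac{8736}{103} + \frac{2174}{- \frac{945}{2}} = - \frac{8736}{103} + 2174 \left(- \frac{2}{945}\right) = - \frac{8736}{103} - \frac{4348}{945} = - \frac{8703364}{97335}$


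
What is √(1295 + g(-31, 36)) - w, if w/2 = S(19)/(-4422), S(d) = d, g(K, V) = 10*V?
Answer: 19/2211 + √1655 ≈ 40.690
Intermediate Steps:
w = -19/2211 (w = 2*(19/(-4422)) = 2*(19*(-1/4422)) = 2*(-19/4422) = -19/2211 ≈ -0.0085934)
√(1295 + g(-31, 36)) - w = √(1295 + 10*36) - 1*(-19/2211) = √(1295 + 360) + 19/2211 = √1655 + 19/2211 = 19/2211 + √1655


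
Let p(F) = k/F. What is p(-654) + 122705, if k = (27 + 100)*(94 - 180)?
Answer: 40129996/327 ≈ 1.2272e+5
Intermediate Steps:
k = -10922 (k = 127*(-86) = -10922)
p(F) = -10922/F
p(-654) + 122705 = -10922/(-654) + 122705 = -10922*(-1/654) + 122705 = 5461/327 + 122705 = 40129996/327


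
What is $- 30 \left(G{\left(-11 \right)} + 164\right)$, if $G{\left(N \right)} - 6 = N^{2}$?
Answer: $-8730$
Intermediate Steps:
$G{\left(N \right)} = 6 + N^{2}$
$- 30 \left(G{\left(-11 \right)} + 164\right) = - 30 \left(\left(6 + \left(-11\right)^{2}\right) + 164\right) = - 30 \left(\left(6 + 121\right) + 164\right) = - 30 \left(127 + 164\right) = \left(-30\right) 291 = -8730$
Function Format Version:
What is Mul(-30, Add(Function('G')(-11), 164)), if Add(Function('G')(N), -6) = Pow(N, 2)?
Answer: -8730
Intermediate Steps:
Function('G')(N) = Add(6, Pow(N, 2))
Mul(-30, Add(Function('G')(-11), 164)) = Mul(-30, Add(Add(6, Pow(-11, 2)), 164)) = Mul(-30, Add(Add(6, 121), 164)) = Mul(-30, Add(127, 164)) = Mul(-30, 291) = -8730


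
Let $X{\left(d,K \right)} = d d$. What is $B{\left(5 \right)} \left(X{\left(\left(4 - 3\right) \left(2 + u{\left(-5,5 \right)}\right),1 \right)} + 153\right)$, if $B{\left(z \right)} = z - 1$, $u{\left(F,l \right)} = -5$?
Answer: $648$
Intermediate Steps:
$B{\left(z \right)} = -1 + z$ ($B{\left(z \right)} = z - 1 = -1 + z$)
$X{\left(d,K \right)} = d^{2}$
$B{\left(5 \right)} \left(X{\left(\left(4 - 3\right) \left(2 + u{\left(-5,5 \right)}\right),1 \right)} + 153\right) = \left(-1 + 5\right) \left(\left(\left(4 - 3\right) \left(2 - 5\right)\right)^{2} + 153\right) = 4 \left(\left(1 \left(-3\right)\right)^{2} + 153\right) = 4 \left(\left(-3\right)^{2} + 153\right) = 4 \left(9 + 153\right) = 4 \cdot 162 = 648$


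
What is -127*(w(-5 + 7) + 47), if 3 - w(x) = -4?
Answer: -6858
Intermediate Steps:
w(x) = 7 (w(x) = 3 - 1*(-4) = 3 + 4 = 7)
-127*(w(-5 + 7) + 47) = -127*(7 + 47) = -127*54 = -6858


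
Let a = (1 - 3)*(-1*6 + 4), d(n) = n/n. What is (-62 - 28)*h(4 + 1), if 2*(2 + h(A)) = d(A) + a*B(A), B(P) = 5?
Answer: -765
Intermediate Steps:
d(n) = 1
a = 4 (a = -2*(-6 + 4) = -2*(-2) = 4)
h(A) = 17/2 (h(A) = -2 + (1 + 4*5)/2 = -2 + (1 + 20)/2 = -2 + (½)*21 = -2 + 21/2 = 17/2)
(-62 - 28)*h(4 + 1) = (-62 - 28)*(17/2) = -90*17/2 = -765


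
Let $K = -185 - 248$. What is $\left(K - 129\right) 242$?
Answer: $-136004$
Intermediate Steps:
$K = -433$ ($K = -185 - 248 = -433$)
$\left(K - 129\right) 242 = \left(-433 - 129\right) 242 = \left(-562\right) 242 = -136004$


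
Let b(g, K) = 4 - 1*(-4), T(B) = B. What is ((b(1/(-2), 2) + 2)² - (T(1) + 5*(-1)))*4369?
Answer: 454376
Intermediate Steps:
b(g, K) = 8 (b(g, K) = 4 + 4 = 8)
((b(1/(-2), 2) + 2)² - (T(1) + 5*(-1)))*4369 = ((8 + 2)² - (1 + 5*(-1)))*4369 = (10² - (1 - 5))*4369 = (100 - 1*(-4))*4369 = (100 + 4)*4369 = 104*4369 = 454376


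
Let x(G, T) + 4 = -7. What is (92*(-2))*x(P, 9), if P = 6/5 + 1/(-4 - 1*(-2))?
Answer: 2024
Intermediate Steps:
P = 7/10 (P = 6*(⅕) + 1/(-4 + 2) = 6/5 + 1/(-2) = 6/5 + 1*(-½) = 6/5 - ½ = 7/10 ≈ 0.70000)
x(G, T) = -11 (x(G, T) = -4 - 7 = -11)
(92*(-2))*x(P, 9) = (92*(-2))*(-11) = -184*(-11) = 2024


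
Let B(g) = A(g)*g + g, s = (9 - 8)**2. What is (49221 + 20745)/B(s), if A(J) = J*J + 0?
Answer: 34983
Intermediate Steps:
A(J) = J**2 (A(J) = J**2 + 0 = J**2)
s = 1 (s = 1**2 = 1)
B(g) = g + g**3 (B(g) = g**2*g + g = g**3 + g = g + g**3)
(49221 + 20745)/B(s) = (49221 + 20745)/(1 + 1**3) = 69966/(1 + 1) = 69966/2 = 69966*(1/2) = 34983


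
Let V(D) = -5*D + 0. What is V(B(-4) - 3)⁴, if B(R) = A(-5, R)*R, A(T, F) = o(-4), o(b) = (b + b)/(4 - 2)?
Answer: 17850625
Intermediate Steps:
o(b) = b (o(b) = (2*b)/2 = (2*b)*(½) = b)
A(T, F) = -4
B(R) = -4*R
V(D) = -5*D
V(B(-4) - 3)⁴ = (-5*(-4*(-4) - 3))⁴ = (-5*(16 - 3))⁴ = (-5*13)⁴ = (-65)⁴ = 17850625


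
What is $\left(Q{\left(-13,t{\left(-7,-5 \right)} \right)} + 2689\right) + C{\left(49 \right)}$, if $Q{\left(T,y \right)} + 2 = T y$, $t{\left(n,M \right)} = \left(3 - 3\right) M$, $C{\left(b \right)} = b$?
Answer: $2736$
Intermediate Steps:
$t{\left(n,M \right)} = 0$ ($t{\left(n,M \right)} = 0 M = 0$)
$Q{\left(T,y \right)} = -2 + T y$
$\left(Q{\left(-13,t{\left(-7,-5 \right)} \right)} + 2689\right) + C{\left(49 \right)} = \left(\left(-2 - 0\right) + 2689\right) + 49 = \left(\left(-2 + 0\right) + 2689\right) + 49 = \left(-2 + 2689\right) + 49 = 2687 + 49 = 2736$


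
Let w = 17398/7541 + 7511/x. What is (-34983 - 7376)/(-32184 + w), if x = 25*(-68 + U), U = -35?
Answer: 822530238925/624963166401 ≈ 1.3161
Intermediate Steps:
x = -2575 (x = 25*(-68 - 35) = 25*(-103) = -2575)
w = -11840601/19418075 (w = 17398/7541 + 7511/(-2575) = 17398*(1/7541) + 7511*(-1/2575) = 17398/7541 - 7511/2575 = -11840601/19418075 ≈ -0.60977)
(-34983 - 7376)/(-32184 + w) = (-34983 - 7376)/(-32184 - 11840601/19418075) = -42359/(-624963166401/19418075) = -42359*(-19418075/624963166401) = 822530238925/624963166401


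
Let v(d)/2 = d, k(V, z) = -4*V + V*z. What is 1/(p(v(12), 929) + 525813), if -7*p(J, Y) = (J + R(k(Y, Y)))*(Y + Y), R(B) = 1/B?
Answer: 6475/3363391573 ≈ 1.9251e-6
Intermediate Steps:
v(d) = 2*d
p(J, Y) = -2*Y*(J + 1/(Y*(-4 + Y)))/7 (p(J, Y) = -(J + 1/(Y*(-4 + Y)))*(Y + Y)/7 = -(J + 1/(Y*(-4 + Y)))*2*Y/7 = -2*Y*(J + 1/(Y*(-4 + Y)))/7)
1/(p(v(12), 929) + 525813) = 1/(2*(-1 - 1*2*12*929*(-4 + 929))/(7*(-4 + 929)) + 525813) = 1/((2/7)*(-1 - 1*24*929*925)/925 + 525813) = 1/((2/7)*(1/925)*(-1 - 20623800) + 525813) = 1/((2/7)*(1/925)*(-20623801) + 525813) = 1/(-41247602/6475 + 525813) = 1/(3363391573/6475) = 6475/3363391573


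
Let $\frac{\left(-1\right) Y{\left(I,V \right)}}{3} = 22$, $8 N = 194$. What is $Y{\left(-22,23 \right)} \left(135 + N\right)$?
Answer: $- \frac{21021}{2} \approx -10511.0$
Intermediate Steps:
$N = \frac{97}{4}$ ($N = \frac{1}{8} \cdot 194 = \frac{97}{4} \approx 24.25$)
$Y{\left(I,V \right)} = -66$ ($Y{\left(I,V \right)} = \left(-3\right) 22 = -66$)
$Y{\left(-22,23 \right)} \left(135 + N\right) = - 66 \left(135 + \frac{97}{4}\right) = \left(-66\right) \frac{637}{4} = - \frac{21021}{2}$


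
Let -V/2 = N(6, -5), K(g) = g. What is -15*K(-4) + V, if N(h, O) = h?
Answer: 48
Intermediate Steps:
V = -12 (V = -2*6 = -12)
-15*K(-4) + V = -15*(-4) - 12 = 60 - 12 = 48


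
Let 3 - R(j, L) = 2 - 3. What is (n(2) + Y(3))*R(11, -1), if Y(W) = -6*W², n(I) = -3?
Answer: -228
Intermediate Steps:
R(j, L) = 4 (R(j, L) = 3 - (2 - 3) = 3 - 1*(-1) = 3 + 1 = 4)
(n(2) + Y(3))*R(11, -1) = (-3 - 6*3²)*4 = (-3 - 6*9)*4 = (-3 - 54)*4 = -57*4 = -228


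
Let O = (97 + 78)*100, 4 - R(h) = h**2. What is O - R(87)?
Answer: 25065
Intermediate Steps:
R(h) = 4 - h**2
O = 17500 (O = 175*100 = 17500)
O - R(87) = 17500 - (4 - 1*87**2) = 17500 - (4 - 1*7569) = 17500 - (4 - 7569) = 17500 - 1*(-7565) = 17500 + 7565 = 25065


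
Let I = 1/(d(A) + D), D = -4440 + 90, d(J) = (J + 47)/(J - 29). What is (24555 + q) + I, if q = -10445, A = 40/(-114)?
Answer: 102723747317/7280209 ≈ 14110.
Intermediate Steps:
A = -20/57 (A = 40*(-1/114) = -20/57 ≈ -0.35088)
d(J) = (47 + J)/(-29 + J)
D = -4350
I = -1673/7280209 (I = 1/((47 - 20/57)/(-29 - 20/57) - 4350) = 1/((2659/57)/(-1673/57) - 4350) = 1/(-57/1673*2659/57 - 4350) = 1/(-2659/1673 - 4350) = 1/(-7280209/1673) = -1673/7280209 ≈ -0.00022980)
(24555 + q) + I = (24555 - 10445) - 1673/7280209 = 14110 - 1673/7280209 = 102723747317/7280209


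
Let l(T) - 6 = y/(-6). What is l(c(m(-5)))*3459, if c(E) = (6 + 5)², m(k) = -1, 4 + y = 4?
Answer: 20754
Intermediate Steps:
y = 0 (y = -4 + 4 = 0)
c(E) = 121 (c(E) = 11² = 121)
l(T) = 6 (l(T) = 6 + 0/(-6) = 6 + 0*(-⅙) = 6 + 0 = 6)
l(c(m(-5)))*3459 = 6*3459 = 20754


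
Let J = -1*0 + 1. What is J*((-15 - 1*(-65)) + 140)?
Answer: 190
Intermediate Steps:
J = 1 (J = 0 + 1 = 1)
J*((-15 - 1*(-65)) + 140) = 1*((-15 - 1*(-65)) + 140) = 1*((-15 + 65) + 140) = 1*(50 + 140) = 1*190 = 190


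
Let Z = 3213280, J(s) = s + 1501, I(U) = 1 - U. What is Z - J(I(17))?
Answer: 3211795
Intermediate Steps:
J(s) = 1501 + s
Z - J(I(17)) = 3213280 - (1501 + (1 - 1*17)) = 3213280 - (1501 + (1 - 17)) = 3213280 - (1501 - 16) = 3213280 - 1*1485 = 3213280 - 1485 = 3211795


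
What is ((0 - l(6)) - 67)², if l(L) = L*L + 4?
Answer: 11449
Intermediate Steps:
l(L) = 4 + L² (l(L) = L² + 4 = 4 + L²)
((0 - l(6)) - 67)² = ((0 - (4 + 6²)) - 67)² = ((0 - (4 + 36)) - 67)² = ((0 - 1*40) - 67)² = ((0 - 40) - 67)² = (-40 - 67)² = (-107)² = 11449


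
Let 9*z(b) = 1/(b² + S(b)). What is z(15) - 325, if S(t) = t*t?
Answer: -1316249/4050 ≈ -325.00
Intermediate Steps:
S(t) = t²
z(b) = 1/(18*b²) (z(b) = 1/(9*(b² + b²)) = 1/(9*((2*b²))) = (1/(2*b²))/9 = 1/(18*b²))
z(15) - 325 = (1/18)/15² - 325 = (1/18)*(1/225) - 325 = 1/4050 - 325 = -1316249/4050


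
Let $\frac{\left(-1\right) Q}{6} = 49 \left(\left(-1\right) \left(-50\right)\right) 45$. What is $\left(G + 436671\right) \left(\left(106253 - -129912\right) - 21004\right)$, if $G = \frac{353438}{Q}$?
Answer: $\frac{31075435683966491}{330750} \approx 9.3955 \cdot 10^{10}$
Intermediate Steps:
$Q = -661500$ ($Q = - 6 \cdot 49 \left(\left(-1\right) \left(-50\right)\right) 45 = - 6 \cdot 49 \cdot 50 \cdot 45 = - 6 \cdot 2450 \cdot 45 = \left(-6\right) 110250 = -661500$)
$G = - \frac{176719}{330750}$ ($G = \frac{353438}{-661500} = 353438 \left(- \frac{1}{661500}\right) = - \frac{176719}{330750} \approx -0.5343$)
$\left(G + 436671\right) \left(\left(106253 - -129912\right) - 21004\right) = \left(- \frac{176719}{330750} + 436671\right) \left(\left(106253 - -129912\right) - 21004\right) = \frac{144428756531 \left(\left(106253 + 129912\right) - 21004\right)}{330750} = \frac{144428756531 \left(236165 - 21004\right)}{330750} = \frac{144428756531}{330750} \cdot 215161 = \frac{31075435683966491}{330750}$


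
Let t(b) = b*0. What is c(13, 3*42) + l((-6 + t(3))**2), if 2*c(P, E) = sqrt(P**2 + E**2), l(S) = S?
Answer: 36 + sqrt(16045)/2 ≈ 99.334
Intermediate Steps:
t(b) = 0
c(P, E) = sqrt(E**2 + P**2)/2 (c(P, E) = sqrt(P**2 + E**2)/2 = sqrt(E**2 + P**2)/2)
c(13, 3*42) + l((-6 + t(3))**2) = sqrt((3*42)**2 + 13**2)/2 + (-6 + 0)**2 = sqrt(126**2 + 169)/2 + (-6)**2 = sqrt(15876 + 169)/2 + 36 = sqrt(16045)/2 + 36 = 36 + sqrt(16045)/2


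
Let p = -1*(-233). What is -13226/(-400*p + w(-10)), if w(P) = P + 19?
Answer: 13226/93191 ≈ 0.14192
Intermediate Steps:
w(P) = 19 + P
p = 233
-13226/(-400*p + w(-10)) = -13226/(-400*233 + (19 - 10)) = -13226/(-93200 + 9) = -13226/(-93191) = -13226*(-1/93191) = 13226/93191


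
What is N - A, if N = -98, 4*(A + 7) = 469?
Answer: -833/4 ≈ -208.25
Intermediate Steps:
A = 441/4 (A = -7 + (¼)*469 = -7 + 469/4 = 441/4 ≈ 110.25)
N - A = -98 - 1*441/4 = -98 - 441/4 = -833/4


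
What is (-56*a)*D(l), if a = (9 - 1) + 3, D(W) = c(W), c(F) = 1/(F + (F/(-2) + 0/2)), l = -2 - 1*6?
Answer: 154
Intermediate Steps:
l = -8 (l = -2 - 6 = -8)
c(F) = 2/F (c(F) = 1/(F + (F*(-1/2) + 0*(1/2))) = 1/(F + (-F/2 + 0)) = 1/(F - F/2) = 1/(F/2) = 2/F)
D(W) = 2/W
a = 11 (a = 8 + 3 = 11)
(-56*a)*D(l) = (-56*11)*(2/(-8)) = -1232*(-1)/8 = -616*(-1/4) = 154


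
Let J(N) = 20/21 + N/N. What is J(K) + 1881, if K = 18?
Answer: 39542/21 ≈ 1883.0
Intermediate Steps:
J(N) = 41/21 (J(N) = 20*(1/21) + 1 = 20/21 + 1 = 41/21)
J(K) + 1881 = 41/21 + 1881 = 39542/21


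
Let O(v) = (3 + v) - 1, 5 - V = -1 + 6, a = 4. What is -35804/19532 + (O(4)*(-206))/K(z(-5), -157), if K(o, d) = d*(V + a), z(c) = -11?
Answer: 103540/766631 ≈ 0.13506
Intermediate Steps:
V = 0 (V = 5 - (-1 + 6) = 5 - 1*5 = 5 - 5 = 0)
O(v) = 2 + v
K(o, d) = 4*d (K(o, d) = d*(0 + 4) = d*4 = 4*d)
-35804/19532 + (O(4)*(-206))/K(z(-5), -157) = -35804/19532 + ((2 + 4)*(-206))/((4*(-157))) = -35804*1/19532 + (6*(-206))/(-628) = -8951/4883 - 1236*(-1/628) = -8951/4883 + 309/157 = 103540/766631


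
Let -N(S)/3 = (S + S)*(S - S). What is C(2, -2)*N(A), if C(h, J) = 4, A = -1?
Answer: 0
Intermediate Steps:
N(S) = 0 (N(S) = -3*(S + S)*(S - S) = -3*2*S*0 = -3*0 = 0)
C(2, -2)*N(A) = 4*0 = 0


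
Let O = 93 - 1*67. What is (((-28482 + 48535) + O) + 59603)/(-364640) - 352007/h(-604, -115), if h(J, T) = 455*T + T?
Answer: 310443271/47804304 ≈ 6.4940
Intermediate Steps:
h(J, T) = 456*T
O = 26 (O = 93 - 67 = 26)
(((-28482 + 48535) + O) + 59603)/(-364640) - 352007/h(-604, -115) = (((-28482 + 48535) + 26) + 59603)/(-364640) - 352007/(456*(-115)) = ((20053 + 26) + 59603)*(-1/364640) - 352007/(-52440) = (20079 + 59603)*(-1/364640) - 352007*(-1/52440) = 79682*(-1/364640) + 352007/52440 = -39841/182320 + 352007/52440 = 310443271/47804304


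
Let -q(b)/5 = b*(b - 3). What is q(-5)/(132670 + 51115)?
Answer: -40/36757 ≈ -0.0010882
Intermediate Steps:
q(b) = -5*b*(-3 + b) (q(b) = -5*b*(b - 3) = -5*b*(-3 + b))
q(-5)/(132670 + 51115) = (5*(-5)*(3 - 1*(-5)))/(132670 + 51115) = (5*(-5)*(3 + 5))/183785 = (5*(-5)*8)/183785 = (1/183785)*(-200) = -40/36757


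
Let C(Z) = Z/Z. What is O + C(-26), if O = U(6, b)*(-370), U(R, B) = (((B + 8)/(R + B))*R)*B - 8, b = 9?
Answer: -19683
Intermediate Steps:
U(R, B) = -8 + B*R*(8 + B)/(B + R) (U(R, B) = (((8 + B)/(B + R))*R)*B - 8 = (R*(8 + B)/(B + R))*B - 8 = B*R*(8 + B)/(B + R) - 8 = -8 + B*R*(8 + B)/(B + R))
C(Z) = 1
O = -19684 (O = ((-8*9 - 8*6 + 6*9**2 + 8*9*6)/(9 + 6))*(-370) = ((-72 - 48 + 6*81 + 432)/15)*(-370) = ((-72 - 48 + 486 + 432)/15)*(-370) = ((1/15)*798)*(-370) = (266/5)*(-370) = -19684)
O + C(-26) = -19684 + 1 = -19683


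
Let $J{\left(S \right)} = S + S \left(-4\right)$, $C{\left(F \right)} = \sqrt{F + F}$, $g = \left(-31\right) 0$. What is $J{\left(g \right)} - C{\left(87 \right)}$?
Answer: $- \sqrt{174} \approx -13.191$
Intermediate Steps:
$g = 0$
$C{\left(F \right)} = \sqrt{2} \sqrt{F}$ ($C{\left(F \right)} = \sqrt{2 F} = \sqrt{2} \sqrt{F}$)
$J{\left(S \right)} = - 3 S$ ($J{\left(S \right)} = S - 4 S = - 3 S$)
$J{\left(g \right)} - C{\left(87 \right)} = \left(-3\right) 0 - \sqrt{2} \sqrt{87} = 0 - \sqrt{174} = - \sqrt{174}$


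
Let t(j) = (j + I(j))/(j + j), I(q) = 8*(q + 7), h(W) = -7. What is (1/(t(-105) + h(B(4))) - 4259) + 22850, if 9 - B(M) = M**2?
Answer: 1543023/83 ≈ 18591.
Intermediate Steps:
B(M) = 9 - M**2
I(q) = 56 + 8*q (I(q) = 8*(7 + q) = 56 + 8*q)
t(j) = (56 + 9*j)/(2*j) (t(j) = (j + (56 + 8*j))/(j + j) = (56 + 9*j)/((2*j)) = (56 + 9*j)*(1/(2*j)) = (56 + 9*j)/(2*j))
(1/(t(-105) + h(B(4))) - 4259) + 22850 = (1/((9/2 + 28/(-105)) - 7) - 4259) + 22850 = (1/((9/2 + 28*(-1/105)) - 7) - 4259) + 22850 = (1/((9/2 - 4/15) - 7) - 4259) + 22850 = (1/(127/30 - 7) - 4259) + 22850 = (1/(-83/30) - 4259) + 22850 = (-30/83 - 4259) + 22850 = -353527/83 + 22850 = 1543023/83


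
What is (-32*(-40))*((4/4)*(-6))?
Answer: -7680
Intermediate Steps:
(-32*(-40))*((4/4)*(-6)) = 1280*((4*(¼))*(-6)) = 1280*(1*(-6)) = 1280*(-6) = -7680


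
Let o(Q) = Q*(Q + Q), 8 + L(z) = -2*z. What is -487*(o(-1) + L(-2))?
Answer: 974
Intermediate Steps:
L(z) = -8 - 2*z
o(Q) = 2*Q² (o(Q) = Q*(2*Q) = 2*Q²)
-487*(o(-1) + L(-2)) = -487*(2*(-1)² + (-8 - 2*(-2))) = -487*(2*1 + (-8 + 4)) = -487*(2 - 4) = -487*(-2) = 974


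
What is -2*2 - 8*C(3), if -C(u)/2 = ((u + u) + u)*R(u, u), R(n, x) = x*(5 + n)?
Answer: 3452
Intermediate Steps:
C(u) = -6*u**2*(5 + u) (C(u) = -2*((u + u) + u)*u*(5 + u) = -2*(2*u + u)*u*(5 + u) = -2*3*u*u*(5 + u) = -6*u**2*(5 + u))
-2*2 - 8*C(3) = -2*2 - 48*3**2*(-5 - 1*3) = -1*4 - 48*9*(-5 - 3) = -4 - 48*9*(-8) = -4 - 8*(-432) = -4 + 3456 = 3452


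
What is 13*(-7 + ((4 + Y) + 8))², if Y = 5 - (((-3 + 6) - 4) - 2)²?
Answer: 13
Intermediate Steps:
Y = -4 (Y = 5 - ((3 - 4) - 2)² = 5 - (-1 - 2)² = 5 - 1*(-3)² = 5 - 1*9 = 5 - 9 = -4)
13*(-7 + ((4 + Y) + 8))² = 13*(-7 + ((4 - 4) + 8))² = 13*(-7 + (0 + 8))² = 13*(-7 + 8)² = 13*1² = 13*1 = 13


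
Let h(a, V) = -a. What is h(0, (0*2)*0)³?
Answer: 0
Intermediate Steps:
h(0, (0*2)*0)³ = (-1*0)³ = 0³ = 0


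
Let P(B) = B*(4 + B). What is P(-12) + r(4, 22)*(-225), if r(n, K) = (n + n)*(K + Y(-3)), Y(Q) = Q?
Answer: -34104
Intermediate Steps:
r(n, K) = 2*n*(-3 + K) (r(n, K) = (n + n)*(K - 3) = (2*n)*(-3 + K) = 2*n*(-3 + K))
P(-12) + r(4, 22)*(-225) = -12*(4 - 12) + (2*4*(-3 + 22))*(-225) = -12*(-8) + (2*4*19)*(-225) = 96 + 152*(-225) = 96 - 34200 = -34104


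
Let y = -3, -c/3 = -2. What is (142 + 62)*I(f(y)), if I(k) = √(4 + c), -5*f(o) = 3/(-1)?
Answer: 204*√10 ≈ 645.10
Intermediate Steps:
c = 6 (c = -3*(-2) = 6)
f(o) = ⅗ (f(o) = -3/(5*(-1)) = -3*(-1)/5 = -⅕*(-3) = ⅗)
I(k) = √10 (I(k) = √(4 + 6) = √10)
(142 + 62)*I(f(y)) = (142 + 62)*√10 = 204*√10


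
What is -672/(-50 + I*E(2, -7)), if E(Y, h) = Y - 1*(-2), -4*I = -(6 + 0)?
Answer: 168/11 ≈ 15.273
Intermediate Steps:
I = 3/2 (I = -(-1)*(6 + 0)/4 = -(-1)*6/4 = -¼*(-6) = 3/2 ≈ 1.5000)
E(Y, h) = 2 + Y (E(Y, h) = Y + 2 = 2 + Y)
-672/(-50 + I*E(2, -7)) = -672/(-50 + 3*(2 + 2)/2) = -672/(-50 + (3/2)*4) = -672/(-50 + 6) = -672/(-44) = -672*(-1/44) = 168/11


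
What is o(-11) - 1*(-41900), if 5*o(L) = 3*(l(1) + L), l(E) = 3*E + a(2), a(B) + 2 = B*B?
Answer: 209482/5 ≈ 41896.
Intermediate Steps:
a(B) = -2 + B**2 (a(B) = -2 + B*B = -2 + B**2)
l(E) = 2 + 3*E (l(E) = 3*E + (-2 + 2**2) = 3*E + (-2 + 4) = 3*E + 2 = 2 + 3*E)
o(L) = 3 + 3*L/5 (o(L) = (3*((2 + 3*1) + L))/5 = (3*((2 + 3) + L))/5 = (3*(5 + L))/5 = (15 + 3*L)/5 = 3 + 3*L/5)
o(-11) - 1*(-41900) = (3 + (3/5)*(-11)) - 1*(-41900) = (3 - 33/5) + 41900 = -18/5 + 41900 = 209482/5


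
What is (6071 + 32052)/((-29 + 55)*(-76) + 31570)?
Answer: 38123/29594 ≈ 1.2882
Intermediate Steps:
(6071 + 32052)/((-29 + 55)*(-76) + 31570) = 38123/(26*(-76) + 31570) = 38123/(-1976 + 31570) = 38123/29594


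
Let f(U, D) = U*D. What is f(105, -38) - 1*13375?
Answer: -17365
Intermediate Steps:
f(U, D) = D*U
f(105, -38) - 1*13375 = -38*105 - 1*13375 = -3990 - 13375 = -17365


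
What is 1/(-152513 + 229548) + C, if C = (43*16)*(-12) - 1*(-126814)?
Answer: 9133115531/77035 ≈ 1.1856e+5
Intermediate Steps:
C = 118558 (C = 688*(-12) + 126814 = -8256 + 126814 = 118558)
1/(-152513 + 229548) + C = 1/(-152513 + 229548) + 118558 = 1/77035 + 118558 = 9133115531/77035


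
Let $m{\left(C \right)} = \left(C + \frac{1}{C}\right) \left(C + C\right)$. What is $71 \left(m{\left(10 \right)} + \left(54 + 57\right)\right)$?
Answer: $22223$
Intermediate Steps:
$m{\left(C \right)} = 2 C \left(C + \frac{1}{C}\right)$ ($m{\left(C \right)} = \left(C + \frac{1}{C}\right) 2 C = 2 C \left(C + \frac{1}{C}\right)$)
$71 \left(m{\left(10 \right)} + \left(54 + 57\right)\right) = 71 \left(\left(2 + 2 \cdot 10^{2}\right) + \left(54 + 57\right)\right) = 71 \left(\left(2 + 2 \cdot 100\right) + 111\right) = 71 \left(\left(2 + 200\right) + 111\right) = 71 \left(202 + 111\right) = 71 \cdot 313 = 22223$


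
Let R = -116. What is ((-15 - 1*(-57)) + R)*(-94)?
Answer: 6956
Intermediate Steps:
((-15 - 1*(-57)) + R)*(-94) = ((-15 - 1*(-57)) - 116)*(-94) = ((-15 + 57) - 116)*(-94) = (42 - 116)*(-94) = -74*(-94) = 6956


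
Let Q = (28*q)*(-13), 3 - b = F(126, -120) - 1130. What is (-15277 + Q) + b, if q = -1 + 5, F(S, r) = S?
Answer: -15726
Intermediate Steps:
q = 4
b = 1007 (b = 3 - (126 - 1130) = 3 - 1*(-1004) = 3 + 1004 = 1007)
Q = -1456 (Q = (28*4)*(-13) = 112*(-13) = -1456)
(-15277 + Q) + b = (-15277 - 1456) + 1007 = -16733 + 1007 = -15726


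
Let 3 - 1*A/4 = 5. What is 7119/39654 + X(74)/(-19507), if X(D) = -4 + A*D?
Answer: 18056013/85947842 ≈ 0.21008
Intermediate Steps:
A = -8 (A = 12 - 4*5 = 12 - 20 = -8)
X(D) = -4 - 8*D
7119/39654 + X(74)/(-19507) = 7119/39654 + (-4 - 8*74)/(-19507) = 7119*(1/39654) + (-4 - 592)*(-1/19507) = 791/4406 - 596*(-1/19507) = 791/4406 + 596/19507 = 18056013/85947842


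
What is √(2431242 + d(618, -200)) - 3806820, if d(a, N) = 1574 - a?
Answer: -3806820 + √2432198 ≈ -3.8053e+6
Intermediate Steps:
√(2431242 + d(618, -200)) - 3806820 = √(2431242 + (1574 - 1*618)) - 3806820 = √(2431242 + (1574 - 618)) - 3806820 = √(2431242 + 956) - 3806820 = √2432198 - 3806820 = -3806820 + √2432198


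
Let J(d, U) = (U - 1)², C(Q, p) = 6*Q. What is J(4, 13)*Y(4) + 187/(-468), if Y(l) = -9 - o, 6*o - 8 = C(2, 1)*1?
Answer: -831355/468 ≈ -1776.4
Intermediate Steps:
o = 10/3 (o = 4/3 + ((6*2)*1)/6 = 4/3 + (12*1)/6 = 4/3 + (⅙)*12 = 4/3 + 2 = 10/3 ≈ 3.3333)
J(d, U) = (-1 + U)²
Y(l) = -37/3 (Y(l) = -9 - 1*10/3 = -9 - 10/3 = -37/3)
J(4, 13)*Y(4) + 187/(-468) = (-1 + 13)²*(-37/3) + 187/(-468) = 12²*(-37/3) + 187*(-1/468) = 144*(-37/3) - 187/468 = -1776 - 187/468 = -831355/468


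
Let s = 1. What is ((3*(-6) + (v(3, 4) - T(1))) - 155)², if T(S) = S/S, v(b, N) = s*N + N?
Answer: 27556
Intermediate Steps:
v(b, N) = 2*N (v(b, N) = 1*N + N = N + N = 2*N)
T(S) = 1
((3*(-6) + (v(3, 4) - T(1))) - 155)² = ((3*(-6) + (2*4 - 1*1)) - 155)² = ((-18 + (8 - 1)) - 155)² = ((-18 + 7) - 155)² = (-11 - 155)² = (-166)² = 27556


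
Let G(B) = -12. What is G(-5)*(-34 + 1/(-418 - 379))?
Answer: 325188/797 ≈ 408.02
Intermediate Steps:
G(-5)*(-34 + 1/(-418 - 379)) = -12*(-34 + 1/(-418 - 379)) = -12*(-34 + 1/(-797)) = -12*(-34 - 1/797) = -12*(-27099/797) = 325188/797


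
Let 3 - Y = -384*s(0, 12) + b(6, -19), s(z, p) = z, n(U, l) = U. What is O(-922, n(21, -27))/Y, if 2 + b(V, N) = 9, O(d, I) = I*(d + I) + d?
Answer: 19843/4 ≈ 4960.8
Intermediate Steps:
O(d, I) = d + I*(I + d) (O(d, I) = I*(I + d) + d = d + I*(I + d))
b(V, N) = 7 (b(V, N) = -2 + 9 = 7)
Y = -4 (Y = 3 - (-384*0 + 7) = 3 - (0 + 7) = 3 - 1*7 = 3 - 7 = -4)
O(-922, n(21, -27))/Y = (-922 + 21² + 21*(-922))/(-4) = (-922 + 441 - 19362)*(-¼) = -19843*(-¼) = 19843/4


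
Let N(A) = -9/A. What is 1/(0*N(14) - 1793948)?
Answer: -1/1793948 ≈ -5.5743e-7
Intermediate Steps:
1/(0*N(14) - 1793948) = 1/(0*(-9/14) - 1793948) = 1/(0 - 1793948) = 1/(-1793948) = -1/1793948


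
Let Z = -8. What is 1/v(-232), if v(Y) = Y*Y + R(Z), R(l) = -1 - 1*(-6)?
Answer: 1/53829 ≈ 1.8577e-5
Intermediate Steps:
R(l) = 5 (R(l) = -1 + 6 = 5)
v(Y) = 5 + Y**2 (v(Y) = Y*Y + 5 = Y**2 + 5 = 5 + Y**2)
1/v(-232) = 1/(5 + (-232)**2) = 1/(5 + 53824) = 1/53829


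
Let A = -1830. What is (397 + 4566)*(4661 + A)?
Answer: 14050253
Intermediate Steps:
(397 + 4566)*(4661 + A) = (397 + 4566)*(4661 - 1830) = 4963*2831 = 14050253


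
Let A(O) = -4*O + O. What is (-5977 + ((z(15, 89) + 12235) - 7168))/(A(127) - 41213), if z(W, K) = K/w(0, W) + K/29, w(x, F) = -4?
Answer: 107785/4824904 ≈ 0.022339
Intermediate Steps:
A(O) = -3*O
z(W, K) = -25*K/116 (z(W, K) = K/(-4) + K/29 = K*(-1/4) + K*(1/29) = -K/4 + K/29 = -25*K/116)
(-5977 + ((z(15, 89) + 12235) - 7168))/(A(127) - 41213) = (-5977 + ((-25/116*89 + 12235) - 7168))/(-3*127 - 41213) = (-5977 + ((-2225/116 + 12235) - 7168))/(-381 - 41213) = (-5977 + (1417035/116 - 7168))/(-41594) = (-5977 + 585547/116)*(-1/41594) = -107785/116*(-1/41594) = 107785/4824904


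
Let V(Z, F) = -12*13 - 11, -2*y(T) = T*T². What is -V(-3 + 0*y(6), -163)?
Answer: 167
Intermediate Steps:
y(T) = -T³/2 (y(T) = -T*T²/2 = -T³/2)
V(Z, F) = -167 (V(Z, F) = -156 - 11 = -167)
-V(-3 + 0*y(6), -163) = -1*(-167) = 167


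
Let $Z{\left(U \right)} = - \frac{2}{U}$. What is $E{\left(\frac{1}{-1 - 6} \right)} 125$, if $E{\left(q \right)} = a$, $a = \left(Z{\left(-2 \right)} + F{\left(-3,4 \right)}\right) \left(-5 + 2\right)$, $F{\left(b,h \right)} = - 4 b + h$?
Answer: $-6375$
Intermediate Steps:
$F{\left(b,h \right)} = h - 4 b$
$a = -51$ ($a = \left(- \frac{2}{-2} + \left(4 - -12\right)\right) \left(-5 + 2\right) = \left(\left(-2\right) \left(- \frac{1}{2}\right) + \left(4 + 12\right)\right) \left(-3\right) = \left(1 + 16\right) \left(-3\right) = 17 \left(-3\right) = -51$)
$E{\left(q \right)} = -51$
$E{\left(\frac{1}{-1 - 6} \right)} 125 = \left(-51\right) 125 = -6375$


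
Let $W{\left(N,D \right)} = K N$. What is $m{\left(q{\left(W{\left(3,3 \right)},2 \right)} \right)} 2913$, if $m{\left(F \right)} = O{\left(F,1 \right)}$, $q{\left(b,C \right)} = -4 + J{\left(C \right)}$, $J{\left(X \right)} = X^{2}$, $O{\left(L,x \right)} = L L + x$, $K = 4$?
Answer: $2913$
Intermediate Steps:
$O{\left(L,x \right)} = x + L^{2}$ ($O{\left(L,x \right)} = L^{2} + x = x + L^{2}$)
$W{\left(N,D \right)} = 4 N$
$q{\left(b,C \right)} = -4 + C^{2}$
$m{\left(F \right)} = 1 + F^{2}$
$m{\left(q{\left(W{\left(3,3 \right)},2 \right)} \right)} 2913 = \left(1 + \left(-4 + 2^{2}\right)^{2}\right) 2913 = \left(1 + \left(-4 + 4\right)^{2}\right) 2913 = \left(1 + 0^{2}\right) 2913 = \left(1 + 0\right) 2913 = 1 \cdot 2913 = 2913$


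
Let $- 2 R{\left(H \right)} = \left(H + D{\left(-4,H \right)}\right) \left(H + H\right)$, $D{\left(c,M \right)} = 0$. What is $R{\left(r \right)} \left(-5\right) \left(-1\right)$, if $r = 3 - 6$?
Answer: $-45$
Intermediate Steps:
$r = -3$ ($r = 3 - 6 = -3$)
$R{\left(H \right)} = - H^{2}$ ($R{\left(H \right)} = - \frac{\left(H + 0\right) \left(H + H\right)}{2} = - \frac{H 2 H}{2} = - \frac{2 H^{2}}{2} = - H^{2}$)
$R{\left(r \right)} \left(-5\right) \left(-1\right) = - \left(-3\right)^{2} \left(-5\right) \left(-1\right) = \left(-1\right) 9 \left(-5\right) \left(-1\right) = \left(-9\right) \left(-5\right) \left(-1\right) = 45 \left(-1\right) = -45$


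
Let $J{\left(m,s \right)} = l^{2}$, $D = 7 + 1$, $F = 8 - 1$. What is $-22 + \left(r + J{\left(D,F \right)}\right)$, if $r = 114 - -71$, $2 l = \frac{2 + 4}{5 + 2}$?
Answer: $\frac{7996}{49} \approx 163.18$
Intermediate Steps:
$l = \frac{3}{7}$ ($l = \frac{\left(2 + 4\right) \frac{1}{5 + 2}}{2} = \frac{6 \cdot \frac{1}{7}}{2} = \frac{1}{2} \cdot \frac{6}{7} = \frac{3}{7} \approx 0.42857$)
$r = 185$ ($r = 114 + 71 = 185$)
$F = 7$
$D = 8$
$J{\left(m,s \right)} = \frac{9}{49}$ ($J{\left(m,s \right)} = \left(\frac{3}{7}\right)^{2} = \frac{9}{49}$)
$-22 + \left(r + J{\left(D,F \right)}\right) = -22 + \left(185 + \frac{9}{49}\right) = -22 + \frac{9074}{49} = \frac{7996}{49}$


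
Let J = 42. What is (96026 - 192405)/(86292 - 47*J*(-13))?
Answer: -96379/111954 ≈ -0.86088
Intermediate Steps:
(96026 - 192405)/(86292 - 47*J*(-13)) = (96026 - 192405)/(86292 - 47*42*(-13)) = -96379/(86292 - 1974*(-13)) = -96379/(86292 + 25662) = -96379/111954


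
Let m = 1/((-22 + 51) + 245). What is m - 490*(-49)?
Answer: 6578741/274 ≈ 24010.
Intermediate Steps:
m = 1/274 (m = 1/(29 + 245) = 1/274 ≈ 0.0036496)
m - 490*(-49) = 1/274 - 490*(-49) = 1/274 + 24010 = 6578741/274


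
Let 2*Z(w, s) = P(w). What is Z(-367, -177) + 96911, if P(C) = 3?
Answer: 193825/2 ≈ 96913.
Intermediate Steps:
Z(w, s) = 3/2 (Z(w, s) = (1/2)*3 = 3/2)
Z(-367, -177) + 96911 = 3/2 + 96911 = 193825/2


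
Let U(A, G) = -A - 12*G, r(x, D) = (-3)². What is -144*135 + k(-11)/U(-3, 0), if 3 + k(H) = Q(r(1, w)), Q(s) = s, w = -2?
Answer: -19438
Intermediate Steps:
r(x, D) = 9
k(H) = 6 (k(H) = -3 + 9 = 6)
-144*135 + k(-11)/U(-3, 0) = -144*135 + 6/(-1*(-3) - 12*0) = -19440 + 6/(3 + 0) = -19440 + 6/3 = -19440 + 6*(⅓) = -19440 + 2 = -19438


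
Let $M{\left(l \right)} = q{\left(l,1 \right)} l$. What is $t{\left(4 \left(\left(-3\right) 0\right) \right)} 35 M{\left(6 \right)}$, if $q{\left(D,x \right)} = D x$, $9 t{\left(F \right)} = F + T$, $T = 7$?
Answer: $980$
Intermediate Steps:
$t{\left(F \right)} = \frac{7}{9} + \frac{F}{9}$ ($t{\left(F \right)} = \frac{F + 7}{9} = \frac{7 + F}{9} = \frac{7}{9} + \frac{F}{9}$)
$M{\left(l \right)} = l^{2}$ ($M{\left(l \right)} = l 1 l = l l = l^{2}$)
$t{\left(4 \left(\left(-3\right) 0\right) \right)} 35 M{\left(6 \right)} = \left(\frac{7}{9} + \frac{4 \left(\left(-3\right) 0\right)}{9}\right) 35 \cdot 6^{2} = \left(\frac{7}{9} + \frac{4 \cdot 0}{9}\right) 35 \cdot 36 = \left(\frac{7}{9} + \frac{1}{9} \cdot 0\right) 35 \cdot 36 = \left(\frac{7}{9} + 0\right) 35 \cdot 36 = \frac{7}{9} \cdot 35 \cdot 36 = \frac{245}{9} \cdot 36 = 980$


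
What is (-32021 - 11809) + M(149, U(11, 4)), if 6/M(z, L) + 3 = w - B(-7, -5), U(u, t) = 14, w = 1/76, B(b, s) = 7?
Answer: -11089142/253 ≈ -43831.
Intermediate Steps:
w = 1/76 ≈ 0.013158
M(z, L) = -152/253 (M(z, L) = 6/(-3 + (1/76 - 1*7)) = 6/(-3 + (1/76 - 7)) = 6/(-3 - 531/76) = 6/(-759/76) = 6*(-76/759) = -152/253)
(-32021 - 11809) + M(149, U(11, 4)) = (-32021 - 11809) - 152/253 = -43830 - 152/253 = -11089142/253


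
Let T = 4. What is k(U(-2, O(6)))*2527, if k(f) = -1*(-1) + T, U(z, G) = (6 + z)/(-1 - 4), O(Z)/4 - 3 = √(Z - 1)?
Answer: 12635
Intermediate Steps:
O(Z) = 12 + 4*√(-1 + Z) (O(Z) = 12 + 4*√(Z - 1) = 12 + 4*√(-1 + Z))
U(z, G) = -6/5 - z/5 (U(z, G) = (6 + z)/(-5) = (6 + z)*(-⅕) = -6/5 - z/5)
k(f) = 5 (k(f) = -1*(-1) + 4 = 1 + 4 = 5)
k(U(-2, O(6)))*2527 = 5*2527 = 12635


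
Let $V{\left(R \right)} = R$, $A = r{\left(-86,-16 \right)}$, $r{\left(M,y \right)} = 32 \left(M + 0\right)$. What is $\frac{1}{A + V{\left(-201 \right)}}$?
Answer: $- \frac{1}{2953} \approx -0.00033864$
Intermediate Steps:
$r{\left(M,y \right)} = 32 M$
$A = -2752$ ($A = 32 \left(-86\right) = -2752$)
$\frac{1}{A + V{\left(-201 \right)}} = \frac{1}{-2752 - 201} = \frac{1}{-2953} = - \frac{1}{2953}$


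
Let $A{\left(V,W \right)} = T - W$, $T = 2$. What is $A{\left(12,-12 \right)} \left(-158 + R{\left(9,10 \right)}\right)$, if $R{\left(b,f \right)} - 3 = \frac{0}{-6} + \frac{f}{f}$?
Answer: $-2156$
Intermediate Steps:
$R{\left(b,f \right)} = 4$ ($R{\left(b,f \right)} = 3 + \left(\frac{0}{-6} + \frac{f}{f}\right) = 3 + \left(0 \left(- \frac{1}{6}\right) + 1\right) = 3 + \left(0 + 1\right) = 3 + 1 = 4$)
$A{\left(V,W \right)} = 2 - W$
$A{\left(12,-12 \right)} \left(-158 + R{\left(9,10 \right)}\right) = \left(2 - -12\right) \left(-158 + 4\right) = \left(2 + 12\right) \left(-154\right) = 14 \left(-154\right) = -2156$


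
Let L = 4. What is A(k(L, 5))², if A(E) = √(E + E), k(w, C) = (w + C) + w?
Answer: 26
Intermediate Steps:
k(w, C) = C + 2*w (k(w, C) = (C + w) + w = C + 2*w)
A(E) = √2*√E (A(E) = √(2*E) = √2*√E)
A(k(L, 5))² = (√2*√(5 + 2*4))² = (√2*√(5 + 8))² = (√2*√13)² = (√26)² = 26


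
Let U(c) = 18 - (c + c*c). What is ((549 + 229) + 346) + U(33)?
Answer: 20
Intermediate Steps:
U(c) = 18 - c - c² (U(c) = 18 - (c + c²) = 18 + (-c - c²) = 18 - c - c²)
((549 + 229) + 346) + U(33) = ((549 + 229) + 346) + (18 - 1*33 - 1*33²) = (778 + 346) + (18 - 33 - 1*1089) = 1124 + (18 - 33 - 1089) = 1124 - 1104 = 20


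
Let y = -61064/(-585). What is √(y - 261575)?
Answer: 7*I*√202906535/195 ≈ 511.34*I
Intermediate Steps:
y = 61064/585 (y = -61064*(-1)/585 = -136*(-449/585) = 61064/585 ≈ 104.38)
√(y - 261575) = √(61064/585 - 261575) = √(-152960311/585) = 7*I*√202906535/195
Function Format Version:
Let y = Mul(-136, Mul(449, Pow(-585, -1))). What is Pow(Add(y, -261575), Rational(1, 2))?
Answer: Mul(Rational(7, 195), I, Pow(202906535, Rational(1, 2))) ≈ Mul(511.34, I)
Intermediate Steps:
y = Rational(61064, 585) (y = Mul(-136, Mul(449, Rational(-1, 585))) = Mul(-136, Rational(-449, 585)) = Rational(61064, 585) ≈ 104.38)
Pow(Add(y, -261575), Rational(1, 2)) = Pow(Add(Rational(61064, 585), -261575), Rational(1, 2)) = Pow(Rational(-152960311, 585), Rational(1, 2)) = Mul(Rational(7, 195), I, Pow(202906535, Rational(1, 2)))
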